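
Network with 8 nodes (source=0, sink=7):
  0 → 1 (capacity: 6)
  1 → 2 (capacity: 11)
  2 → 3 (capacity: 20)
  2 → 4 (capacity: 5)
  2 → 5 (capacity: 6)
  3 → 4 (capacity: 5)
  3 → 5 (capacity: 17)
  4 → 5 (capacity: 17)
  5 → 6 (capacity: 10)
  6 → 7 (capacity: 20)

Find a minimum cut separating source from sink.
Min cut value = 6, edges: (0,1)

Min cut value: 6
Partition: S = [0], T = [1, 2, 3, 4, 5, 6, 7]
Cut edges: (0,1)

By max-flow min-cut theorem, max flow = min cut = 6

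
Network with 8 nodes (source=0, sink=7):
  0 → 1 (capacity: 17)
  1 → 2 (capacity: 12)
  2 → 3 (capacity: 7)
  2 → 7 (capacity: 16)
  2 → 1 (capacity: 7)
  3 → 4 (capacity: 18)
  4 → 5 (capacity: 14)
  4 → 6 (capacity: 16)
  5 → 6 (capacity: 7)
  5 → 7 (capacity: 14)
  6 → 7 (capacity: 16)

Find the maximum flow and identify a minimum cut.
Max flow = 12, Min cut edges: (1,2)

Maximum flow: 12
Minimum cut: (1,2)
Partition: S = [0, 1], T = [2, 3, 4, 5, 6, 7]

Max-flow min-cut theorem verified: both equal 12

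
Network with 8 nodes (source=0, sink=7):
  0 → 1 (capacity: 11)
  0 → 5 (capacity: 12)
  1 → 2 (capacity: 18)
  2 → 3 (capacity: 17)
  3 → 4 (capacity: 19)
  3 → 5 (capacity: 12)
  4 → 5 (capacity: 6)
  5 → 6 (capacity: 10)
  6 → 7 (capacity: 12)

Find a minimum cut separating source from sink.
Min cut value = 10, edges: (5,6)

Min cut value: 10
Partition: S = [0, 1, 2, 3, 4, 5], T = [6, 7]
Cut edges: (5,6)

By max-flow min-cut theorem, max flow = min cut = 10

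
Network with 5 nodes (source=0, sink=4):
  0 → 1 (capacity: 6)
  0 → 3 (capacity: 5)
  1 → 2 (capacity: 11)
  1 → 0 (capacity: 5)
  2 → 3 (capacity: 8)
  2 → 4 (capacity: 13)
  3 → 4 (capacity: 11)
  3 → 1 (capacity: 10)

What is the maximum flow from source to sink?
Maximum flow = 11

Max flow: 11

Flow assignment:
  0 → 1: 6/6
  0 → 3: 5/5
  1 → 2: 6/11
  2 → 4: 6/13
  3 → 4: 5/11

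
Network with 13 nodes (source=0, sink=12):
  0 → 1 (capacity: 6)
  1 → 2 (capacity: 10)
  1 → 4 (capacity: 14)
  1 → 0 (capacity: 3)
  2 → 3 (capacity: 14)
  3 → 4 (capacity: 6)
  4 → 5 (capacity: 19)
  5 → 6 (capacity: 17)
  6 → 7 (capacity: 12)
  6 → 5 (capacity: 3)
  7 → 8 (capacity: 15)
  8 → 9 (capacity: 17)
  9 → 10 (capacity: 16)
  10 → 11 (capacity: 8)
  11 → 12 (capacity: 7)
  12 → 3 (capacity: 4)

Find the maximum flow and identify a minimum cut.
Max flow = 6, Min cut edges: (0,1)

Maximum flow: 6
Minimum cut: (0,1)
Partition: S = [0], T = [1, 2, 3, 4, 5, 6, 7, 8, 9, 10, 11, 12]

Max-flow min-cut theorem verified: both equal 6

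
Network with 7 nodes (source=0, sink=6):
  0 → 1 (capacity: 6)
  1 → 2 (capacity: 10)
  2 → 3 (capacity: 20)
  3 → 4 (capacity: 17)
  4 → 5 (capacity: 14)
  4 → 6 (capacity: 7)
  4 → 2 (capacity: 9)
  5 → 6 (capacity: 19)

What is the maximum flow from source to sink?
Maximum flow = 6

Max flow: 6

Flow assignment:
  0 → 1: 6/6
  1 → 2: 6/10
  2 → 3: 6/20
  3 → 4: 6/17
  4 → 6: 6/7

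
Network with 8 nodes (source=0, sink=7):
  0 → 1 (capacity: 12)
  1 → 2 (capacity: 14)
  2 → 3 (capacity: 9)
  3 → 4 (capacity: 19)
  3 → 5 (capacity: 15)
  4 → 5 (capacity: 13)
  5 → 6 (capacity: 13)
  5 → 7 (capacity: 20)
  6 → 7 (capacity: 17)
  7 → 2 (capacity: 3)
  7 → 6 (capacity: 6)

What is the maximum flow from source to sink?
Maximum flow = 9

Max flow: 9

Flow assignment:
  0 → 1: 9/12
  1 → 2: 9/14
  2 → 3: 9/9
  3 → 5: 9/15
  5 → 7: 9/20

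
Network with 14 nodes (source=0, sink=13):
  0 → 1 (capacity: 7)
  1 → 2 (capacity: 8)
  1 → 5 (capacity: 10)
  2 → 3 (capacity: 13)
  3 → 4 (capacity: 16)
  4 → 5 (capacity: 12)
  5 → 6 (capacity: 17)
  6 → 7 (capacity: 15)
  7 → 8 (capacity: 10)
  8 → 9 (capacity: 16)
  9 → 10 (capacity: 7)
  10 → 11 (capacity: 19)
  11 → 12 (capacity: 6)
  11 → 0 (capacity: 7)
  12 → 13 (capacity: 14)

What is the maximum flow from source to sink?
Maximum flow = 6

Max flow: 6

Flow assignment:
  0 → 1: 7/7
  1 → 5: 7/10
  5 → 6: 7/17
  6 → 7: 7/15
  7 → 8: 7/10
  8 → 9: 7/16
  9 → 10: 7/7
  10 → 11: 7/19
  11 → 12: 6/6
  11 → 0: 1/7
  12 → 13: 6/14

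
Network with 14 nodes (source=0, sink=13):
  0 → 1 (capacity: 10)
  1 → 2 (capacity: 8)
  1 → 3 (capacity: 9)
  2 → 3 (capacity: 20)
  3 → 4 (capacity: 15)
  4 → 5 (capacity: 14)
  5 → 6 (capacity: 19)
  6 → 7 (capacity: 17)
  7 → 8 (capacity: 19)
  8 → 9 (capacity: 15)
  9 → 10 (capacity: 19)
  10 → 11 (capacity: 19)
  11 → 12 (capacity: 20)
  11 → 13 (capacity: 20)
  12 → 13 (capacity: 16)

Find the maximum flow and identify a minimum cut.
Max flow = 10, Min cut edges: (0,1)

Maximum flow: 10
Minimum cut: (0,1)
Partition: S = [0], T = [1, 2, 3, 4, 5, 6, 7, 8, 9, 10, 11, 12, 13]

Max-flow min-cut theorem verified: both equal 10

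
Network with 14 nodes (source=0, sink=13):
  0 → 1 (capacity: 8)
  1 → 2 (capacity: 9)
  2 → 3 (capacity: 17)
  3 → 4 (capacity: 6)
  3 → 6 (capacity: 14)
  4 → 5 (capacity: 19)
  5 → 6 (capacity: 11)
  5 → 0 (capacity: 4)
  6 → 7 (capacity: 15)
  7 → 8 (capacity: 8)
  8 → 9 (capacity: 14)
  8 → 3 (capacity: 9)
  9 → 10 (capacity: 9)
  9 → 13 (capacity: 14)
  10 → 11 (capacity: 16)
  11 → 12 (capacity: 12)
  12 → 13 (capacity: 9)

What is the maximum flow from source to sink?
Maximum flow = 8

Max flow: 8

Flow assignment:
  0 → 1: 8/8
  1 → 2: 8/9
  2 → 3: 8/17
  3 → 6: 8/14
  6 → 7: 8/15
  7 → 8: 8/8
  8 → 9: 8/14
  9 → 13: 8/14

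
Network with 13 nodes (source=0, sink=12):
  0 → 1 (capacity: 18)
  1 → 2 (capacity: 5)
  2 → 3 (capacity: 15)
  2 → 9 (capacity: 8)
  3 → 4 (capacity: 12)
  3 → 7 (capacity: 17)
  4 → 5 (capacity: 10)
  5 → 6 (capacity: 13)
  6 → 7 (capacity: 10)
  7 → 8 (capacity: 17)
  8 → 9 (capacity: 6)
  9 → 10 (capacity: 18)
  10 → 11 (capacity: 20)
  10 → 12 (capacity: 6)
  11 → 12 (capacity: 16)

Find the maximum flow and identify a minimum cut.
Max flow = 5, Min cut edges: (1,2)

Maximum flow: 5
Minimum cut: (1,2)
Partition: S = [0, 1], T = [2, 3, 4, 5, 6, 7, 8, 9, 10, 11, 12]

Max-flow min-cut theorem verified: both equal 5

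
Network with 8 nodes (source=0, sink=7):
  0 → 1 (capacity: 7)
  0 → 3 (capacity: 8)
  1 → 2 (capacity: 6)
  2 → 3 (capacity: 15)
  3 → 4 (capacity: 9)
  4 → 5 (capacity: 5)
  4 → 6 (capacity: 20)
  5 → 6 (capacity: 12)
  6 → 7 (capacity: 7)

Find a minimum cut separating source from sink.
Min cut value = 7, edges: (6,7)

Min cut value: 7
Partition: S = [0, 1, 2, 3, 4, 5, 6], T = [7]
Cut edges: (6,7)

By max-flow min-cut theorem, max flow = min cut = 7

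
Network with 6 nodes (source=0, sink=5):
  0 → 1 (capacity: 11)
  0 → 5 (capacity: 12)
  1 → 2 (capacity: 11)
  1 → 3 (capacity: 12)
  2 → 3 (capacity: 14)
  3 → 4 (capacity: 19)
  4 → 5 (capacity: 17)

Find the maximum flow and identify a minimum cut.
Max flow = 23, Min cut edges: (0,1), (0,5)

Maximum flow: 23
Minimum cut: (0,1), (0,5)
Partition: S = [0], T = [1, 2, 3, 4, 5]

Max-flow min-cut theorem verified: both equal 23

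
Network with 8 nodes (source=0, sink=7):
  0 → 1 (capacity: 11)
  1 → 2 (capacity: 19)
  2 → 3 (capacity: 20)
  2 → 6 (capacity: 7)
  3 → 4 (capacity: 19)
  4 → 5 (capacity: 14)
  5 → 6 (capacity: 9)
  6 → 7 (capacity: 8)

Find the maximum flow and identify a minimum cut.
Max flow = 8, Min cut edges: (6,7)

Maximum flow: 8
Minimum cut: (6,7)
Partition: S = [0, 1, 2, 3, 4, 5, 6], T = [7]

Max-flow min-cut theorem verified: both equal 8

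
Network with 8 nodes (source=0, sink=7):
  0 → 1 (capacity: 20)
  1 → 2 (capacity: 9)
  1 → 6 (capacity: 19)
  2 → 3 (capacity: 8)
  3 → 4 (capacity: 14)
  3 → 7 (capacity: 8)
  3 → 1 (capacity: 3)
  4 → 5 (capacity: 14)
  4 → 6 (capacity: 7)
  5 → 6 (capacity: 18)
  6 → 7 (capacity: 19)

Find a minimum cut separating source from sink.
Min cut value = 20, edges: (0,1)

Min cut value: 20
Partition: S = [0], T = [1, 2, 3, 4, 5, 6, 7]
Cut edges: (0,1)

By max-flow min-cut theorem, max flow = min cut = 20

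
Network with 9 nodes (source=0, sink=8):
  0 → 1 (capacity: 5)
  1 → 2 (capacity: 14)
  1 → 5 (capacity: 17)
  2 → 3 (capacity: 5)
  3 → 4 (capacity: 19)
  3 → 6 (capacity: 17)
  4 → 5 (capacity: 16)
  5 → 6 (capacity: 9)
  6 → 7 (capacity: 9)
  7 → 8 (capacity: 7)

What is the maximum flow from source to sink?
Maximum flow = 5

Max flow: 5

Flow assignment:
  0 → 1: 5/5
  1 → 5: 5/17
  5 → 6: 5/9
  6 → 7: 5/9
  7 → 8: 5/7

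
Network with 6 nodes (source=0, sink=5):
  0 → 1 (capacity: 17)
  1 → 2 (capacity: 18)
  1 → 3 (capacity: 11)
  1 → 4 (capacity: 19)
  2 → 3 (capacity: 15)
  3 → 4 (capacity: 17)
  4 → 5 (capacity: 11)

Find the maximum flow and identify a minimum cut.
Max flow = 11, Min cut edges: (4,5)

Maximum flow: 11
Minimum cut: (4,5)
Partition: S = [0, 1, 2, 3, 4], T = [5]

Max-flow min-cut theorem verified: both equal 11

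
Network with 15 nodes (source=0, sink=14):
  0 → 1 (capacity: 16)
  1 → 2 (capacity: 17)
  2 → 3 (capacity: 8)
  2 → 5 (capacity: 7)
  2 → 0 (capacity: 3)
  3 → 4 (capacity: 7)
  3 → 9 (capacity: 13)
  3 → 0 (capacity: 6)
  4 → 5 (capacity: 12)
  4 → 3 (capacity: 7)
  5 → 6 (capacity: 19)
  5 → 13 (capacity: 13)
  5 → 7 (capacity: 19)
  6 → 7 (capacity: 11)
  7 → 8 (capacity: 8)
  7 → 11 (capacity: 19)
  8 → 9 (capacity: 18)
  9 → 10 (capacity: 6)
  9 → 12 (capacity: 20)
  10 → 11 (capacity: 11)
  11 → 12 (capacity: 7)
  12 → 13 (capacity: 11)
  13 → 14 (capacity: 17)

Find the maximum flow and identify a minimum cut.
Max flow = 15, Min cut edges: (2,3), (2,5)

Maximum flow: 15
Minimum cut: (2,3), (2,5)
Partition: S = [0, 1, 2], T = [3, 4, 5, 6, 7, 8, 9, 10, 11, 12, 13, 14]

Max-flow min-cut theorem verified: both equal 15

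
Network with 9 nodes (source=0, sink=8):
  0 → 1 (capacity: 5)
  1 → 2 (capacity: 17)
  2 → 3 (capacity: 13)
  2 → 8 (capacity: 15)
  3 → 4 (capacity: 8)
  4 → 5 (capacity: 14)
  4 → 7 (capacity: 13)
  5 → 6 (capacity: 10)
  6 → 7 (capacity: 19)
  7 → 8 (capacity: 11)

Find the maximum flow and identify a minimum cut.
Max flow = 5, Min cut edges: (0,1)

Maximum flow: 5
Minimum cut: (0,1)
Partition: S = [0], T = [1, 2, 3, 4, 5, 6, 7, 8]

Max-flow min-cut theorem verified: both equal 5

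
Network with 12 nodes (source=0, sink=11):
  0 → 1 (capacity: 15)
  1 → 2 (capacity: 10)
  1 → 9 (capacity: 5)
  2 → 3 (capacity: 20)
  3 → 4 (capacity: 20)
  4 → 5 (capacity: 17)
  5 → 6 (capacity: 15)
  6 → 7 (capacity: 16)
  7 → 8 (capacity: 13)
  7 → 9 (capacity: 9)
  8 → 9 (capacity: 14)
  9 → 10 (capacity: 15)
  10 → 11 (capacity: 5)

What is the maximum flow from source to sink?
Maximum flow = 5

Max flow: 5

Flow assignment:
  0 → 1: 5/15
  1 → 2: 5/10
  2 → 3: 5/20
  3 → 4: 5/20
  4 → 5: 5/17
  5 → 6: 5/15
  6 → 7: 5/16
  7 → 9: 5/9
  9 → 10: 5/15
  10 → 11: 5/5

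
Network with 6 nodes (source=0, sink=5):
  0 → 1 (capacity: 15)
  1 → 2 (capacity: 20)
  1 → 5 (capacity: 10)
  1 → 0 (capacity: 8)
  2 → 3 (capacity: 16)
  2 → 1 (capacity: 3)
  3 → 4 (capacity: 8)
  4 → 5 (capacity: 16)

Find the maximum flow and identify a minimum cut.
Max flow = 15, Min cut edges: (0,1)

Maximum flow: 15
Minimum cut: (0,1)
Partition: S = [0], T = [1, 2, 3, 4, 5]

Max-flow min-cut theorem verified: both equal 15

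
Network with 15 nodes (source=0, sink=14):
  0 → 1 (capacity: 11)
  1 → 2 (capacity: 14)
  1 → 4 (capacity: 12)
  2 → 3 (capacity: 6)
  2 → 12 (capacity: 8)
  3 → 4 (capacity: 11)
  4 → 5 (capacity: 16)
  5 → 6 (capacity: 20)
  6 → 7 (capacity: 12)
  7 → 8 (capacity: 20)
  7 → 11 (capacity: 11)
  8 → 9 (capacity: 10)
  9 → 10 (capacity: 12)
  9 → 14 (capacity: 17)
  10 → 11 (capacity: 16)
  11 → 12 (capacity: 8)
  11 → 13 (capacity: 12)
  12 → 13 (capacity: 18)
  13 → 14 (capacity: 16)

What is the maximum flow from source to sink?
Maximum flow = 11

Max flow: 11

Flow assignment:
  0 → 1: 11/11
  1 → 2: 8/14
  1 → 4: 3/12
  2 → 12: 8/8
  4 → 5: 3/16
  5 → 6: 3/20
  6 → 7: 3/12
  7 → 8: 3/20
  8 → 9: 3/10
  9 → 14: 3/17
  12 → 13: 8/18
  13 → 14: 8/16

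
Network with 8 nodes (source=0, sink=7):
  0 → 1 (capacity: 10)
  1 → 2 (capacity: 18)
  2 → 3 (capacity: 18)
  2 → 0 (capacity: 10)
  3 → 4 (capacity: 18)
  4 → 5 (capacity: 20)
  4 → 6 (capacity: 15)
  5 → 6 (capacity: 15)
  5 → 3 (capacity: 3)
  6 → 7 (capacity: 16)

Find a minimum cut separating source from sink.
Min cut value = 10, edges: (0,1)

Min cut value: 10
Partition: S = [0], T = [1, 2, 3, 4, 5, 6, 7]
Cut edges: (0,1)

By max-flow min-cut theorem, max flow = min cut = 10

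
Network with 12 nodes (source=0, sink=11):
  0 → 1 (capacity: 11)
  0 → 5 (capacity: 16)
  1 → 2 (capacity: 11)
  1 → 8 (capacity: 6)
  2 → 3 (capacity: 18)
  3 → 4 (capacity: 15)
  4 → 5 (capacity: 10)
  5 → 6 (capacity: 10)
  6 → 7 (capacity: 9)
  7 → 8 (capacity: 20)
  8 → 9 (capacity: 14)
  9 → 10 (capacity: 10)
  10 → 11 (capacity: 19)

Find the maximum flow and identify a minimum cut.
Max flow = 10, Min cut edges: (9,10)

Maximum flow: 10
Minimum cut: (9,10)
Partition: S = [0, 1, 2, 3, 4, 5, 6, 7, 8, 9], T = [10, 11]

Max-flow min-cut theorem verified: both equal 10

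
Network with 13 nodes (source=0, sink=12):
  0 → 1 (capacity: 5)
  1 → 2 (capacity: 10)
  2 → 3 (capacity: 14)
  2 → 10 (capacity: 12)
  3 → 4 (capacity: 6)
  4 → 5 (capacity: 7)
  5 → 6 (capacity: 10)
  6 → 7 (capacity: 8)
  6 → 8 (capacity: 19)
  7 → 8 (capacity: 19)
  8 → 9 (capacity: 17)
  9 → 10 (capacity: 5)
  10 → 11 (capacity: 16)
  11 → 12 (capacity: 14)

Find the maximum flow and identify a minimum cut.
Max flow = 5, Min cut edges: (0,1)

Maximum flow: 5
Minimum cut: (0,1)
Partition: S = [0], T = [1, 2, 3, 4, 5, 6, 7, 8, 9, 10, 11, 12]

Max-flow min-cut theorem verified: both equal 5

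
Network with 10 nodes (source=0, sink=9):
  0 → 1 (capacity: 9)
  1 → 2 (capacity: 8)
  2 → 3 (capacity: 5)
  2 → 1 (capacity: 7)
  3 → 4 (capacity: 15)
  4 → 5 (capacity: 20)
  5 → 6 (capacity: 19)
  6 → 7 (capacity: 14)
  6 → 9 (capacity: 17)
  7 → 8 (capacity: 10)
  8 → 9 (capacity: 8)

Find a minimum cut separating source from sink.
Min cut value = 5, edges: (2,3)

Min cut value: 5
Partition: S = [0, 1, 2], T = [3, 4, 5, 6, 7, 8, 9]
Cut edges: (2,3)

By max-flow min-cut theorem, max flow = min cut = 5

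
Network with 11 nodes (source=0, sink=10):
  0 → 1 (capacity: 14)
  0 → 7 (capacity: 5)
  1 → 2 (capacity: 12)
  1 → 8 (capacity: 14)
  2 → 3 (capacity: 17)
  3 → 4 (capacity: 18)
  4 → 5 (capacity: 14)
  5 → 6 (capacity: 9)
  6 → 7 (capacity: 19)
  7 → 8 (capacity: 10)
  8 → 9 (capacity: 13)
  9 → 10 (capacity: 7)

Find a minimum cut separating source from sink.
Min cut value = 7, edges: (9,10)

Min cut value: 7
Partition: S = [0, 1, 2, 3, 4, 5, 6, 7, 8, 9], T = [10]
Cut edges: (9,10)

By max-flow min-cut theorem, max flow = min cut = 7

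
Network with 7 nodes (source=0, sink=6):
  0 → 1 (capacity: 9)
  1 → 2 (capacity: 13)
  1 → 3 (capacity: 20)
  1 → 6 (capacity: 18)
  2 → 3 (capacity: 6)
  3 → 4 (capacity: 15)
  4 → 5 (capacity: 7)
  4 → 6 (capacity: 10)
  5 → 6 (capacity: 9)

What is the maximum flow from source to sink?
Maximum flow = 9

Max flow: 9

Flow assignment:
  0 → 1: 9/9
  1 → 6: 9/18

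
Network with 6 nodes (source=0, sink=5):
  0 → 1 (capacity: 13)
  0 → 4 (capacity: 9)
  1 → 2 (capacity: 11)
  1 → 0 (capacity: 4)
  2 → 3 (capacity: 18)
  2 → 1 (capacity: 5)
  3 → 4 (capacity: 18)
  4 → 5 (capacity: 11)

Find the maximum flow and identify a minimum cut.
Max flow = 11, Min cut edges: (4,5)

Maximum flow: 11
Minimum cut: (4,5)
Partition: S = [0, 1, 2, 3, 4], T = [5]

Max-flow min-cut theorem verified: both equal 11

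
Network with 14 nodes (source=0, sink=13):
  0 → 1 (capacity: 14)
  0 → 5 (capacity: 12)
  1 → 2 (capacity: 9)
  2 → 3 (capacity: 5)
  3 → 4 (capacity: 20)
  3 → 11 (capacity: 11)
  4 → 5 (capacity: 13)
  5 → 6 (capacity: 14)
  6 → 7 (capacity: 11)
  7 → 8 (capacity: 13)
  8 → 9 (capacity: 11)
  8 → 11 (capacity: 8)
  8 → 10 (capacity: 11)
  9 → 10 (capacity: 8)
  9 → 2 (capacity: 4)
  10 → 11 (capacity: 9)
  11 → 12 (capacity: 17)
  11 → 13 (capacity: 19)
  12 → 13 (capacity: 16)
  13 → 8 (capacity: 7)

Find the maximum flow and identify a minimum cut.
Max flow = 16, Min cut edges: (2,3), (6,7)

Maximum flow: 16
Minimum cut: (2,3), (6,7)
Partition: S = [0, 1, 2, 4, 5, 6], T = [3, 7, 8, 9, 10, 11, 12, 13]

Max-flow min-cut theorem verified: both equal 16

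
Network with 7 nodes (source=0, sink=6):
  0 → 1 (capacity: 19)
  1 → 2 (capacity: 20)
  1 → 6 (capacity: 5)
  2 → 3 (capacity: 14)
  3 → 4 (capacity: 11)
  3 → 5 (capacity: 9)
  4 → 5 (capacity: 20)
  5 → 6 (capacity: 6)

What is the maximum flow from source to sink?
Maximum flow = 11

Max flow: 11

Flow assignment:
  0 → 1: 11/19
  1 → 2: 6/20
  1 → 6: 5/5
  2 → 3: 6/14
  3 → 5: 6/9
  5 → 6: 6/6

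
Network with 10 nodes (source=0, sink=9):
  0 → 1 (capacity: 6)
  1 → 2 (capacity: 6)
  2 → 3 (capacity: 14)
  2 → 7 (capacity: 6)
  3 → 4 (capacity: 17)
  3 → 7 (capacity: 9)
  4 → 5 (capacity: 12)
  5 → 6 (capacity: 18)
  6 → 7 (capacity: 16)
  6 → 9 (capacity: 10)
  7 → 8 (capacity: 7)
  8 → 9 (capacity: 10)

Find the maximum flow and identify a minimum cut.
Max flow = 6, Min cut edges: (1,2)

Maximum flow: 6
Minimum cut: (1,2)
Partition: S = [0, 1], T = [2, 3, 4, 5, 6, 7, 8, 9]

Max-flow min-cut theorem verified: both equal 6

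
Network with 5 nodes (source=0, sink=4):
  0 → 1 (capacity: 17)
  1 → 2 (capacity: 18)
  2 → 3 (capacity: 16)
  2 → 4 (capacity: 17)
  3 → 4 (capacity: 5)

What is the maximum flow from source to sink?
Maximum flow = 17

Max flow: 17

Flow assignment:
  0 → 1: 17/17
  1 → 2: 17/18
  2 → 4: 17/17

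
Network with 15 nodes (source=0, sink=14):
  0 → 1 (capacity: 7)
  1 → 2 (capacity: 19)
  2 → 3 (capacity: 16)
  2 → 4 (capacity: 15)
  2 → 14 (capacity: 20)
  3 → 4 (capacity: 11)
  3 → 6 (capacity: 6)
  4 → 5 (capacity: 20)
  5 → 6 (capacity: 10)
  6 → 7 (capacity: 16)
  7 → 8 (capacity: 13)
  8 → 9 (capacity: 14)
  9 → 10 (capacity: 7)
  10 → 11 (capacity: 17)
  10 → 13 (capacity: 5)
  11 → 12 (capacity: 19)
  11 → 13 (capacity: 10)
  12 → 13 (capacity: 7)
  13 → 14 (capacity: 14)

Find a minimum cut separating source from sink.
Min cut value = 7, edges: (0,1)

Min cut value: 7
Partition: S = [0], T = [1, 2, 3, 4, 5, 6, 7, 8, 9, 10, 11, 12, 13, 14]
Cut edges: (0,1)

By max-flow min-cut theorem, max flow = min cut = 7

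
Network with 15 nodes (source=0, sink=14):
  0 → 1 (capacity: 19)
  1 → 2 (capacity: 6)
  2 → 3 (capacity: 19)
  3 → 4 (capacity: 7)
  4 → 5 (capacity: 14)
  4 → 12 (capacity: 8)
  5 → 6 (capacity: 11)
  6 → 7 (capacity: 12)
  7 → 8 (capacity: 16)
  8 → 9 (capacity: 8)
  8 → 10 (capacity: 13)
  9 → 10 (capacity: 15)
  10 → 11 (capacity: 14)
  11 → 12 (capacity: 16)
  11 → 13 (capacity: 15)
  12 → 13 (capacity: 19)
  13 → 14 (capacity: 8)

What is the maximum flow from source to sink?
Maximum flow = 6

Max flow: 6

Flow assignment:
  0 → 1: 6/19
  1 → 2: 6/6
  2 → 3: 6/19
  3 → 4: 6/7
  4 → 12: 6/8
  12 → 13: 6/19
  13 → 14: 6/8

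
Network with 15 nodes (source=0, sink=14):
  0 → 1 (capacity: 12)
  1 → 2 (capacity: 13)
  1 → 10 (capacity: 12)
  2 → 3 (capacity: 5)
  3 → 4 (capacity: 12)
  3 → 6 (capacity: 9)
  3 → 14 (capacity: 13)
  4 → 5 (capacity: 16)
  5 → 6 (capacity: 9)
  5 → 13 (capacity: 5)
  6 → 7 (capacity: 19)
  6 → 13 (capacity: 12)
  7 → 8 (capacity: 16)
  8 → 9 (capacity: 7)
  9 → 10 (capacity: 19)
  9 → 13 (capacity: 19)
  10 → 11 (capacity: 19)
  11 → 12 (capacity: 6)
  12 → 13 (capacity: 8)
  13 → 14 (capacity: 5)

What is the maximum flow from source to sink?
Maximum flow = 10

Max flow: 10

Flow assignment:
  0 → 1: 10/12
  1 → 2: 5/13
  1 → 10: 5/12
  2 → 3: 5/5
  3 → 14: 5/13
  10 → 11: 5/19
  11 → 12: 5/6
  12 → 13: 5/8
  13 → 14: 5/5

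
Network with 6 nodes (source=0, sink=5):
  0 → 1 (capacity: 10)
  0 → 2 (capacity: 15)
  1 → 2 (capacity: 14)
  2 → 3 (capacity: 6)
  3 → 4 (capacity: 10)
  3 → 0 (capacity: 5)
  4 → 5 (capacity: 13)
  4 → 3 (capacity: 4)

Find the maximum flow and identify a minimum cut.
Max flow = 6, Min cut edges: (2,3)

Maximum flow: 6
Minimum cut: (2,3)
Partition: S = [0, 1, 2], T = [3, 4, 5]

Max-flow min-cut theorem verified: both equal 6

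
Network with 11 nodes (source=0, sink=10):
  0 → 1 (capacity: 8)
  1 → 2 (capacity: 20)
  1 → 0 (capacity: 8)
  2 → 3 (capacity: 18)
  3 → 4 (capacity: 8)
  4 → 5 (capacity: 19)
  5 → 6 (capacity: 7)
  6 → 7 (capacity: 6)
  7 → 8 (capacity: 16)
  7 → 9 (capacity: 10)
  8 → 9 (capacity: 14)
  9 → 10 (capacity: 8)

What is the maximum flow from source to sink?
Maximum flow = 6

Max flow: 6

Flow assignment:
  0 → 1: 6/8
  1 → 2: 6/20
  2 → 3: 6/18
  3 → 4: 6/8
  4 → 5: 6/19
  5 → 6: 6/7
  6 → 7: 6/6
  7 → 9: 6/10
  9 → 10: 6/8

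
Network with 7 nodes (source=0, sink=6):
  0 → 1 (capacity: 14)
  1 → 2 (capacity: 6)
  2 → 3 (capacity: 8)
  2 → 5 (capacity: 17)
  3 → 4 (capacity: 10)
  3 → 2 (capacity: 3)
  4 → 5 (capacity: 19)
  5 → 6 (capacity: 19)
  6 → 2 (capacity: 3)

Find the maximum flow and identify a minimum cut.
Max flow = 6, Min cut edges: (1,2)

Maximum flow: 6
Minimum cut: (1,2)
Partition: S = [0, 1], T = [2, 3, 4, 5, 6]

Max-flow min-cut theorem verified: both equal 6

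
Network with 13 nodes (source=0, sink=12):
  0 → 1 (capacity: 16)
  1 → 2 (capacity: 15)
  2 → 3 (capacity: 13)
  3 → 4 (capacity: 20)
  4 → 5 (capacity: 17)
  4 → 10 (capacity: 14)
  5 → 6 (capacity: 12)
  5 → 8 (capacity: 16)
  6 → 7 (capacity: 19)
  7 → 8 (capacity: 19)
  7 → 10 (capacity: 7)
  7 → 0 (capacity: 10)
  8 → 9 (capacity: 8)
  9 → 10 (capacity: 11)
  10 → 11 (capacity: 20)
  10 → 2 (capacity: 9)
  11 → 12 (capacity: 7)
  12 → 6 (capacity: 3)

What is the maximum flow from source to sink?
Maximum flow = 7

Max flow: 7

Flow assignment:
  0 → 1: 7/16
  1 → 2: 7/15
  2 → 3: 13/13
  3 → 4: 13/20
  4 → 10: 13/14
  10 → 11: 7/20
  10 → 2: 6/9
  11 → 12: 7/7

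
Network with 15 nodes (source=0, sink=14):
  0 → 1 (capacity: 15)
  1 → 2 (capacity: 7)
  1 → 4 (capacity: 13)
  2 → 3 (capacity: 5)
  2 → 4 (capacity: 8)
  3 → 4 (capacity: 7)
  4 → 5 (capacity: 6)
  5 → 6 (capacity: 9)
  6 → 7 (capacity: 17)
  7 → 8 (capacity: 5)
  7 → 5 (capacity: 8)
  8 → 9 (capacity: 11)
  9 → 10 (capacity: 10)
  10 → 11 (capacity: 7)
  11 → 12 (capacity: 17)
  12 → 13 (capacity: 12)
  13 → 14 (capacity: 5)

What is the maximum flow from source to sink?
Maximum flow = 5

Max flow: 5

Flow assignment:
  0 → 1: 5/15
  1 → 4: 5/13
  4 → 5: 5/6
  5 → 6: 5/9
  6 → 7: 5/17
  7 → 8: 5/5
  8 → 9: 5/11
  9 → 10: 5/10
  10 → 11: 5/7
  11 → 12: 5/17
  12 → 13: 5/12
  13 → 14: 5/5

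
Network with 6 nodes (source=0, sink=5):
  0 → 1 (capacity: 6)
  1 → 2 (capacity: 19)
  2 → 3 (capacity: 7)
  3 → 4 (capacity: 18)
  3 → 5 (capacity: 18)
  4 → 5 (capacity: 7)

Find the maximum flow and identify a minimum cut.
Max flow = 6, Min cut edges: (0,1)

Maximum flow: 6
Minimum cut: (0,1)
Partition: S = [0], T = [1, 2, 3, 4, 5]

Max-flow min-cut theorem verified: both equal 6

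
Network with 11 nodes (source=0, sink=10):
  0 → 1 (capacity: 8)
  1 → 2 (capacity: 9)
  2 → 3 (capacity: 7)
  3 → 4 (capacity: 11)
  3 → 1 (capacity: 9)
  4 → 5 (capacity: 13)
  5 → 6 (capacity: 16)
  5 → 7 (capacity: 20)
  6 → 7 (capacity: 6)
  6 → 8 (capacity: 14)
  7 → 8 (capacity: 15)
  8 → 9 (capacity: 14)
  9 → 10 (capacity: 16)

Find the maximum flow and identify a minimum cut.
Max flow = 7, Min cut edges: (2,3)

Maximum flow: 7
Minimum cut: (2,3)
Partition: S = [0, 1, 2], T = [3, 4, 5, 6, 7, 8, 9, 10]

Max-flow min-cut theorem verified: both equal 7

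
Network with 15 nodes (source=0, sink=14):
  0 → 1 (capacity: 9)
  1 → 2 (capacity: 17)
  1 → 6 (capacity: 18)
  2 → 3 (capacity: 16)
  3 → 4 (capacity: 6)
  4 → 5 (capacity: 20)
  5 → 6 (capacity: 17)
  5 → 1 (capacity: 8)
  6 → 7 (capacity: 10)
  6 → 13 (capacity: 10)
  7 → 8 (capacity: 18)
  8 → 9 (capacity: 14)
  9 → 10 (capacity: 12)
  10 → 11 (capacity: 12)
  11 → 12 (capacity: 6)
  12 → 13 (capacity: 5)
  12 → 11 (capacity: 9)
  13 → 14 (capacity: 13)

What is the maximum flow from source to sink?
Maximum flow = 9

Max flow: 9

Flow assignment:
  0 → 1: 9/9
  1 → 6: 9/18
  6 → 13: 9/10
  13 → 14: 9/13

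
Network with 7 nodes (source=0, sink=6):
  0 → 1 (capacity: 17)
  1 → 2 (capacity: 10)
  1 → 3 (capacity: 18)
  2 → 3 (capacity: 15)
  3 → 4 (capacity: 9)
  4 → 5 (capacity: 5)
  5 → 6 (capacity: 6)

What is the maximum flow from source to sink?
Maximum flow = 5

Max flow: 5

Flow assignment:
  0 → 1: 5/17
  1 → 3: 5/18
  3 → 4: 5/9
  4 → 5: 5/5
  5 → 6: 5/6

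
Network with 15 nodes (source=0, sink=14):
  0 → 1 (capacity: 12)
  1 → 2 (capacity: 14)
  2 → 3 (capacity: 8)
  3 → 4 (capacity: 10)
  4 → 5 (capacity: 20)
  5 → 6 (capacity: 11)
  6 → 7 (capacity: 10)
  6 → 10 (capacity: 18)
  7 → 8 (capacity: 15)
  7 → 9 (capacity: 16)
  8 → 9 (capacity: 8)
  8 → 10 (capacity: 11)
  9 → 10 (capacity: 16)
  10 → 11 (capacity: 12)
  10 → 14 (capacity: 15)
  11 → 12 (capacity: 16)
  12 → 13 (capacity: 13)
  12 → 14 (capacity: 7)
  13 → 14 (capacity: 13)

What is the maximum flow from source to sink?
Maximum flow = 8

Max flow: 8

Flow assignment:
  0 → 1: 8/12
  1 → 2: 8/14
  2 → 3: 8/8
  3 → 4: 8/10
  4 → 5: 8/20
  5 → 6: 8/11
  6 → 10: 8/18
  10 → 14: 8/15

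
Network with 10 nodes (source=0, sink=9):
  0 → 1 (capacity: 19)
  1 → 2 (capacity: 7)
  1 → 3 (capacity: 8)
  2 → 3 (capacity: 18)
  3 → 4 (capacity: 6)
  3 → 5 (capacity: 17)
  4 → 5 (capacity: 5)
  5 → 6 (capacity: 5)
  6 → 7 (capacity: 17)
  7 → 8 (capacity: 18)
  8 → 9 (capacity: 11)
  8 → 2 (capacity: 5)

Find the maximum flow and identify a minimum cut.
Max flow = 5, Min cut edges: (5,6)

Maximum flow: 5
Minimum cut: (5,6)
Partition: S = [0, 1, 2, 3, 4, 5], T = [6, 7, 8, 9]

Max-flow min-cut theorem verified: both equal 5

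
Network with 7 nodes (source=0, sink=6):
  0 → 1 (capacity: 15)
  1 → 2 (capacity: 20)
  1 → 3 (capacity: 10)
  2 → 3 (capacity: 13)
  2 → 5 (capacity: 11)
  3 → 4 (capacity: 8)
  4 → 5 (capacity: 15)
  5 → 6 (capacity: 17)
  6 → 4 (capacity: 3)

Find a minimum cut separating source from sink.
Min cut value = 15, edges: (0,1)

Min cut value: 15
Partition: S = [0], T = [1, 2, 3, 4, 5, 6]
Cut edges: (0,1)

By max-flow min-cut theorem, max flow = min cut = 15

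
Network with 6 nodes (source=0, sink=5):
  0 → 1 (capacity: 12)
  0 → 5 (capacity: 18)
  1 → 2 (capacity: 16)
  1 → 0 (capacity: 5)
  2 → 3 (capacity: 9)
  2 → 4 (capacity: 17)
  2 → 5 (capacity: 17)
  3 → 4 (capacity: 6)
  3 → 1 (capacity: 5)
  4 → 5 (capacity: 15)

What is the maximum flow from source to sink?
Maximum flow = 30

Max flow: 30

Flow assignment:
  0 → 1: 12/12
  0 → 5: 18/18
  1 → 2: 12/16
  2 → 5: 12/17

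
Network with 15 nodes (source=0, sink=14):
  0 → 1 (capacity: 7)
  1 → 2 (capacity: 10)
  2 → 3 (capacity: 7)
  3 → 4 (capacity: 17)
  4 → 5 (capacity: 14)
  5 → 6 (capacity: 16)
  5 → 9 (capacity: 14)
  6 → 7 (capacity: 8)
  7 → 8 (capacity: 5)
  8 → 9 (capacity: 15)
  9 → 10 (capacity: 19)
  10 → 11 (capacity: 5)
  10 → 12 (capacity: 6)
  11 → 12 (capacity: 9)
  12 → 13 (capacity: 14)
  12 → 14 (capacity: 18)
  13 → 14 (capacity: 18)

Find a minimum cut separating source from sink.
Min cut value = 7, edges: (2,3)

Min cut value: 7
Partition: S = [0, 1, 2], T = [3, 4, 5, 6, 7, 8, 9, 10, 11, 12, 13, 14]
Cut edges: (2,3)

By max-flow min-cut theorem, max flow = min cut = 7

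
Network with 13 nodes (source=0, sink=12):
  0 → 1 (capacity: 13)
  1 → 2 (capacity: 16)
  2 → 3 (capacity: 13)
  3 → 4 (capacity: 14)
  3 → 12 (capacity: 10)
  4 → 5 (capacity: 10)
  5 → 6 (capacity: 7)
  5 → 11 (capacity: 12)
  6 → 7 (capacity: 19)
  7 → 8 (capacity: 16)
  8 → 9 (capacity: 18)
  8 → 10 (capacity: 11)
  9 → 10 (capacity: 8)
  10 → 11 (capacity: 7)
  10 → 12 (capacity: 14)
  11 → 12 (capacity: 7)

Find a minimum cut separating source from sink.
Min cut value = 13, edges: (2,3)

Min cut value: 13
Partition: S = [0, 1, 2], T = [3, 4, 5, 6, 7, 8, 9, 10, 11, 12]
Cut edges: (2,3)

By max-flow min-cut theorem, max flow = min cut = 13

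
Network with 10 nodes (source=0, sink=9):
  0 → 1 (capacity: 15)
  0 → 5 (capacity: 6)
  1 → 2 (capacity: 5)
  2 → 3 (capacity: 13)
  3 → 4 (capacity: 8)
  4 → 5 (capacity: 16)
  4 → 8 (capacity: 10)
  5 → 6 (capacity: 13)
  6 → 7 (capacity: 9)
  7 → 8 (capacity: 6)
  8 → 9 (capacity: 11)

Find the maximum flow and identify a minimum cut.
Max flow = 11, Min cut edges: (8,9)

Maximum flow: 11
Minimum cut: (8,9)
Partition: S = [0, 1, 2, 3, 4, 5, 6, 7, 8], T = [9]

Max-flow min-cut theorem verified: both equal 11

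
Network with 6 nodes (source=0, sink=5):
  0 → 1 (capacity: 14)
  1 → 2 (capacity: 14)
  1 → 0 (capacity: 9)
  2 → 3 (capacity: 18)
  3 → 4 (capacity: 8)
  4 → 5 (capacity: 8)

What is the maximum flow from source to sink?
Maximum flow = 8

Max flow: 8

Flow assignment:
  0 → 1: 8/14
  1 → 2: 8/14
  2 → 3: 8/18
  3 → 4: 8/8
  4 → 5: 8/8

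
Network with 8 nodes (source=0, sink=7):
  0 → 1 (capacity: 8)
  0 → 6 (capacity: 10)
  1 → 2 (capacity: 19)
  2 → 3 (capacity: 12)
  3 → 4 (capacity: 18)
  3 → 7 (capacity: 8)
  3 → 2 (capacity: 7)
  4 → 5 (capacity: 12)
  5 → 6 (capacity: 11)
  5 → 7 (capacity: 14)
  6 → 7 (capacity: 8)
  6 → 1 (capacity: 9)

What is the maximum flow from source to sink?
Maximum flow = 18

Max flow: 18

Flow assignment:
  0 → 1: 8/8
  0 → 6: 10/10
  1 → 2: 10/19
  2 → 3: 10/12
  3 → 4: 2/18
  3 → 7: 8/8
  4 → 5: 2/12
  5 → 7: 2/14
  6 → 7: 8/8
  6 → 1: 2/9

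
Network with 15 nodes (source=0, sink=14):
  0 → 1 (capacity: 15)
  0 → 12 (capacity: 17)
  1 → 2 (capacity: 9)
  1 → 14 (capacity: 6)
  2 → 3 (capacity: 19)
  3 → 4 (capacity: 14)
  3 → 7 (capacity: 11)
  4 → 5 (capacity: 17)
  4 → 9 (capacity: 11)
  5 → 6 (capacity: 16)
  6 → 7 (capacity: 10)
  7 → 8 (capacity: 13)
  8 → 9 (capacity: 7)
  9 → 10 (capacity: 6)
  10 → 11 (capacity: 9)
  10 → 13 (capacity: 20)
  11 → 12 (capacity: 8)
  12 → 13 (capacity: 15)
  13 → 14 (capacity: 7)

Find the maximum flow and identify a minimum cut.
Max flow = 13, Min cut edges: (1,14), (13,14)

Maximum flow: 13
Minimum cut: (1,14), (13,14)
Partition: S = [0, 1, 2, 3, 4, 5, 6, 7, 8, 9, 10, 11, 12, 13], T = [14]

Max-flow min-cut theorem verified: both equal 13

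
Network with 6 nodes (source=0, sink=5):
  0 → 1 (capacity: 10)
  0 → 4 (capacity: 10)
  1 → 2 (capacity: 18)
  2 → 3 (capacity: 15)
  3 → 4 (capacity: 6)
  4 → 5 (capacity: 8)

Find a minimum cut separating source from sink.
Min cut value = 8, edges: (4,5)

Min cut value: 8
Partition: S = [0, 1, 2, 3, 4], T = [5]
Cut edges: (4,5)

By max-flow min-cut theorem, max flow = min cut = 8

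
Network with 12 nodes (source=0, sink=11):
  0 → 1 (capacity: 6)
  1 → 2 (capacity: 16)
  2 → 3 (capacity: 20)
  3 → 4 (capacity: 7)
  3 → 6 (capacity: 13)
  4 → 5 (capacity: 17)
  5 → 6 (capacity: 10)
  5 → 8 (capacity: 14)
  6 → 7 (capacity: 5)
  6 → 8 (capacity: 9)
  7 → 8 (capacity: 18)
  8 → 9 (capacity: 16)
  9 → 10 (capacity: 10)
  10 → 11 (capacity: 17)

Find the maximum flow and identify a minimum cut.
Max flow = 6, Min cut edges: (0,1)

Maximum flow: 6
Minimum cut: (0,1)
Partition: S = [0], T = [1, 2, 3, 4, 5, 6, 7, 8, 9, 10, 11]

Max-flow min-cut theorem verified: both equal 6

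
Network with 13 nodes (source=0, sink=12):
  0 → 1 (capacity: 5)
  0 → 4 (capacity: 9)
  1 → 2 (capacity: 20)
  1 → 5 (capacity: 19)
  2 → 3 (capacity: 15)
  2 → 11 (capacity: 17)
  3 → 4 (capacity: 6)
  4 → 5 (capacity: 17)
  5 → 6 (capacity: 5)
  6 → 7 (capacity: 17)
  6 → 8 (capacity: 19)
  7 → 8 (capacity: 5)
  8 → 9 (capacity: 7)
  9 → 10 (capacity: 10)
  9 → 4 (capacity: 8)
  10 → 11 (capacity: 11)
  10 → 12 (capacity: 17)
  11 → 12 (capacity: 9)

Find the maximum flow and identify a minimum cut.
Max flow = 10, Min cut edges: (0,1), (5,6)

Maximum flow: 10
Minimum cut: (0,1), (5,6)
Partition: S = [0, 3, 4, 5], T = [1, 2, 6, 7, 8, 9, 10, 11, 12]

Max-flow min-cut theorem verified: both equal 10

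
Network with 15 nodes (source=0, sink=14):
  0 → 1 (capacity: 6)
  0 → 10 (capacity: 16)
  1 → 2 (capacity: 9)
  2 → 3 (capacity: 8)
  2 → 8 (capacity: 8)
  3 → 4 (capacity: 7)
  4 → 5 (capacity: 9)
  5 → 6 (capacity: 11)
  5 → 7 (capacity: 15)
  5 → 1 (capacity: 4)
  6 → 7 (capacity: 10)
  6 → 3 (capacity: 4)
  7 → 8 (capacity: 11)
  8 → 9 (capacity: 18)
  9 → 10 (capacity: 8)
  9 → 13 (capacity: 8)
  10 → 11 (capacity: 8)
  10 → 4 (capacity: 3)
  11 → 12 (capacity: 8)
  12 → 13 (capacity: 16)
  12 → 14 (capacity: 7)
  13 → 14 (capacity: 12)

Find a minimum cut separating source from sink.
Min cut value = 16, edges: (9,13), (11,12)

Min cut value: 16
Partition: S = [0, 1, 2, 3, 4, 5, 6, 7, 8, 9, 10, 11], T = [12, 13, 14]
Cut edges: (9,13), (11,12)

By max-flow min-cut theorem, max flow = min cut = 16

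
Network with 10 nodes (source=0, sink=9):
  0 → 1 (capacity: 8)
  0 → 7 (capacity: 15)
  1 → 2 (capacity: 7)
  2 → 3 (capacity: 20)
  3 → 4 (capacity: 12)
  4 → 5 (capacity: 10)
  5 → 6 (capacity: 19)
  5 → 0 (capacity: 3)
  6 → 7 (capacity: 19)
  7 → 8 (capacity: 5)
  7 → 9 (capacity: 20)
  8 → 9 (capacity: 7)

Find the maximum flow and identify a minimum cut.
Max flow = 22, Min cut edges: (0,7), (1,2)

Maximum flow: 22
Minimum cut: (0,7), (1,2)
Partition: S = [0, 1], T = [2, 3, 4, 5, 6, 7, 8, 9]

Max-flow min-cut theorem verified: both equal 22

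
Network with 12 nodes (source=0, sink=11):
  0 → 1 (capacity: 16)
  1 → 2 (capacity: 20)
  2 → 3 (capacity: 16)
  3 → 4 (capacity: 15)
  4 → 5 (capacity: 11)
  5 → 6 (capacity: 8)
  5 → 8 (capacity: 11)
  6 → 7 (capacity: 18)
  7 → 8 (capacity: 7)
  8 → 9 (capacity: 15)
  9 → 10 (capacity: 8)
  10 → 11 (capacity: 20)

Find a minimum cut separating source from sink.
Min cut value = 8, edges: (9,10)

Min cut value: 8
Partition: S = [0, 1, 2, 3, 4, 5, 6, 7, 8, 9], T = [10, 11]
Cut edges: (9,10)

By max-flow min-cut theorem, max flow = min cut = 8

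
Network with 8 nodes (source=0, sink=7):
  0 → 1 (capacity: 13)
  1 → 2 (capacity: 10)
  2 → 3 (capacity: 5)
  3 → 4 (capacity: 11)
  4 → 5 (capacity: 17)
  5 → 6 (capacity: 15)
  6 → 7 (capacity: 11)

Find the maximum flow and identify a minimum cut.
Max flow = 5, Min cut edges: (2,3)

Maximum flow: 5
Minimum cut: (2,3)
Partition: S = [0, 1, 2], T = [3, 4, 5, 6, 7]

Max-flow min-cut theorem verified: both equal 5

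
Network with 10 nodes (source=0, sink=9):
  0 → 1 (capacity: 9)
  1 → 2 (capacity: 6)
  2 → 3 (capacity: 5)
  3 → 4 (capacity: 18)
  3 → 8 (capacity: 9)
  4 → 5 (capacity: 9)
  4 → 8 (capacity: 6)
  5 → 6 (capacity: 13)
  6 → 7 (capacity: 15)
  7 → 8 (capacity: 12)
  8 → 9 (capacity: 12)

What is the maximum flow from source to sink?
Maximum flow = 5

Max flow: 5

Flow assignment:
  0 → 1: 5/9
  1 → 2: 5/6
  2 → 3: 5/5
  3 → 8: 5/9
  8 → 9: 5/12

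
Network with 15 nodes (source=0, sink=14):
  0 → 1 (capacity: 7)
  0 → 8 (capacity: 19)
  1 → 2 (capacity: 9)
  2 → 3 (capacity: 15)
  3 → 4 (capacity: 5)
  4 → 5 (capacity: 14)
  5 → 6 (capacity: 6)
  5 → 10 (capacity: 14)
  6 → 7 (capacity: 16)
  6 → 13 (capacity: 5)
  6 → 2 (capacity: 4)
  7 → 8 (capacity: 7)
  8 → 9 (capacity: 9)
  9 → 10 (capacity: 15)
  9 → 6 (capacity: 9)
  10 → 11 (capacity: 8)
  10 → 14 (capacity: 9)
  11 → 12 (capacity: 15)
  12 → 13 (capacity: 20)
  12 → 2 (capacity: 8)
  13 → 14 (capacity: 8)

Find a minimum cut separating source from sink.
Min cut value = 14, edges: (3,4), (8,9)

Min cut value: 14
Partition: S = [0, 1, 2, 3, 7, 8], T = [4, 5, 6, 9, 10, 11, 12, 13, 14]
Cut edges: (3,4), (8,9)

By max-flow min-cut theorem, max flow = min cut = 14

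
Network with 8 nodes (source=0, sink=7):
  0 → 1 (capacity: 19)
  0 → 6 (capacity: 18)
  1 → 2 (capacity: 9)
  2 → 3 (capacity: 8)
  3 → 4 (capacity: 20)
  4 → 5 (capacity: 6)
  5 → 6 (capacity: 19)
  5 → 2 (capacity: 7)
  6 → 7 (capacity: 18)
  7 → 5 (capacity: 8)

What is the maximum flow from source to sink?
Maximum flow = 18

Max flow: 18

Flow assignment:
  0 → 1: 6/19
  0 → 6: 12/18
  1 → 2: 6/9
  2 → 3: 6/8
  3 → 4: 6/20
  4 → 5: 6/6
  5 → 6: 6/19
  6 → 7: 18/18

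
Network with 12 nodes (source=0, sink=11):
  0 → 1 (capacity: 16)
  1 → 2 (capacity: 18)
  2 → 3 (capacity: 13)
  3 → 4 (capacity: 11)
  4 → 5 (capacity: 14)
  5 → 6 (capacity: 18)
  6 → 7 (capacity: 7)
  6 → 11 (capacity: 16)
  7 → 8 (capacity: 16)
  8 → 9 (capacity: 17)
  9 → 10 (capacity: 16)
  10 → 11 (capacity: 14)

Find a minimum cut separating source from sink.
Min cut value = 11, edges: (3,4)

Min cut value: 11
Partition: S = [0, 1, 2, 3], T = [4, 5, 6, 7, 8, 9, 10, 11]
Cut edges: (3,4)

By max-flow min-cut theorem, max flow = min cut = 11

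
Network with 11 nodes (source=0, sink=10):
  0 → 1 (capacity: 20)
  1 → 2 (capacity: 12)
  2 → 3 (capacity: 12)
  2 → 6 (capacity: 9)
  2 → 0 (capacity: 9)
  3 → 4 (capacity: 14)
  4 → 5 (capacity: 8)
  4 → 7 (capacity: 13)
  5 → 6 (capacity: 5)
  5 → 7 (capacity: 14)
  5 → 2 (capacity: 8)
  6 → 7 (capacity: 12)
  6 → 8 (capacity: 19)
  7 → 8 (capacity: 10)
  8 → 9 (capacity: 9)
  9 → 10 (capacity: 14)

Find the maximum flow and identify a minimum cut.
Max flow = 9, Min cut edges: (8,9)

Maximum flow: 9
Minimum cut: (8,9)
Partition: S = [0, 1, 2, 3, 4, 5, 6, 7, 8], T = [9, 10]

Max-flow min-cut theorem verified: both equal 9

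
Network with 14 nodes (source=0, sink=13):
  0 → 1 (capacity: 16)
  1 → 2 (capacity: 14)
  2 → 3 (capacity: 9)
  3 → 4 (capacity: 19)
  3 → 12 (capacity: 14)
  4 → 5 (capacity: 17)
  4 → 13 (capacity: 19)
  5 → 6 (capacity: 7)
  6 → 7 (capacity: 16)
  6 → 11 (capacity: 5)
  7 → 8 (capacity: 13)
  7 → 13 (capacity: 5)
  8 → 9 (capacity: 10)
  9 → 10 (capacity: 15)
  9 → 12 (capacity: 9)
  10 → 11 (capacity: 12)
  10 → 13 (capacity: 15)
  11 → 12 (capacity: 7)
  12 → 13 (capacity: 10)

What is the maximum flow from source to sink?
Maximum flow = 9

Max flow: 9

Flow assignment:
  0 → 1: 9/16
  1 → 2: 9/14
  2 → 3: 9/9
  3 → 4: 9/19
  4 → 13: 9/19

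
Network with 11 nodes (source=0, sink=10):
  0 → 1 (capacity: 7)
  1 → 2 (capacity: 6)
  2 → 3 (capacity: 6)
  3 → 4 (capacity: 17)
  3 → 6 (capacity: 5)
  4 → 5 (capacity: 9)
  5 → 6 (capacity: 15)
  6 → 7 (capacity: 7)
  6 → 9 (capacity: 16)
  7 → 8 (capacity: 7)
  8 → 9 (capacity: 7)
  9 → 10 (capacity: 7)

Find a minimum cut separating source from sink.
Min cut value = 6, edges: (2,3)

Min cut value: 6
Partition: S = [0, 1, 2], T = [3, 4, 5, 6, 7, 8, 9, 10]
Cut edges: (2,3)

By max-flow min-cut theorem, max flow = min cut = 6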